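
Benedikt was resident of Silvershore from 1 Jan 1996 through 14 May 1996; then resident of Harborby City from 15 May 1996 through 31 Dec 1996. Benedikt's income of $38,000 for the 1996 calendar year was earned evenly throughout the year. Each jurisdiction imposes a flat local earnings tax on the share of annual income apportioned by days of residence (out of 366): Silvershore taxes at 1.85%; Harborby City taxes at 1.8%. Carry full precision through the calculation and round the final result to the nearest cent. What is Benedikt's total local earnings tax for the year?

$691.01

Silvershore, 1 Jan – 14 May 1996: 135 days → $38,000 × 1.85% × 135/366 = $259.3033
Harborby City, 15 May – 31 Dec 1996: 231 days → $38,000 × 1.8% × 231/366 = $431.7049
Total = $691.0082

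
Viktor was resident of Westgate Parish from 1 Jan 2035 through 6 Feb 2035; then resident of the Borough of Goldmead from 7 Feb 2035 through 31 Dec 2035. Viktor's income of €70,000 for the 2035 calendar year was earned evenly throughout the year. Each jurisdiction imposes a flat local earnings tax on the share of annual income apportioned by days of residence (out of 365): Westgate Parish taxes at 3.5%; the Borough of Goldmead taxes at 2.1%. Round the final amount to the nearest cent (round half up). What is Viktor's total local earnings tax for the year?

€1,569.34

Westgate Parish, 1 Jan – 6 Feb 2035: 37 days → €70,000 × 3.5% × 37/365 = €248.3562
The Borough of Goldmead, 7 Feb – 31 Dec 2035: 328 days → €70,000 × 2.1% × 328/365 = €1,320.9863
Total = €1,569.3425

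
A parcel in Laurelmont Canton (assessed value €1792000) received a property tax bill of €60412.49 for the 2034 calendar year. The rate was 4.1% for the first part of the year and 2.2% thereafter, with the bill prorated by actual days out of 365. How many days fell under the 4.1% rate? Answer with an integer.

Let d = days at the first rate; then 365 − d days at the second rate.
€1792000 × [4.1%·d + 2.2%·(365−d)] / 365 = €60412.49
Solving gives d = 225, so the new rate took effect on 14 August 2034.

225 days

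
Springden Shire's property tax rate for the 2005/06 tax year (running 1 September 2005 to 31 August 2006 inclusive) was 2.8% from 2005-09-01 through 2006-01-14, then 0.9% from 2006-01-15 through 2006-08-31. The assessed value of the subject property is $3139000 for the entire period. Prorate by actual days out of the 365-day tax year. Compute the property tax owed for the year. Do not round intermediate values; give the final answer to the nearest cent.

$50473.40

2005-09-01 to 2006-01-14: 136 days at 2.8% → $3139000 × 2.8% × 136/365 = $32748.8000
2006-01-15 to 2006-08-31: 229 days at 0.9% → $3139000 × 0.9% × 229/365 = $17724.6000
Total = $50473.4000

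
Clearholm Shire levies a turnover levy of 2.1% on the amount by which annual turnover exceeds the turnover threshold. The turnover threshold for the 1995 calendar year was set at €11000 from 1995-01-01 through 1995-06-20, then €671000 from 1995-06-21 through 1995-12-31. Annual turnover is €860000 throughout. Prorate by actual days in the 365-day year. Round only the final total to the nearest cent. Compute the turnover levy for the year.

1995-01-01 to 1995-06-20: 171 days, exemption €11000 → (€860000 − €11000) × 2.1% × 171/365 = €8352.7644
1995-06-21 to 1995-12-31: 194 days, exemption €671000 → (€860000 − €671000) × 2.1% × 194/365 = €2109.5507
Total = €10462.3151

€10462.32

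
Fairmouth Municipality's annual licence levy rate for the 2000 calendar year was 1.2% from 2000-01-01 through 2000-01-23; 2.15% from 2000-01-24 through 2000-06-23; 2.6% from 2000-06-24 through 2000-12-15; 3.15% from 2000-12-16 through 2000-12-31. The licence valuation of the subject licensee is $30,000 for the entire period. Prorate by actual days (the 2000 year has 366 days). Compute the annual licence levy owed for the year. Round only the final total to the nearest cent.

2000-01-01 to 2000-01-23: 23 days at 1.2% → $30,000 × 1.2% × 23/366 = $22.6230
2000-01-24 to 2000-06-23: 152 days at 2.15% → $30,000 × 2.15% × 152/366 = $267.8689
2000-06-24 to 2000-12-15: 175 days at 2.6% → $30,000 × 2.6% × 175/366 = $372.9508
2000-12-16 to 2000-12-31: 16 days at 3.15% → $30,000 × 3.15% × 16/366 = $41.3115
Total = $704.7541

$704.75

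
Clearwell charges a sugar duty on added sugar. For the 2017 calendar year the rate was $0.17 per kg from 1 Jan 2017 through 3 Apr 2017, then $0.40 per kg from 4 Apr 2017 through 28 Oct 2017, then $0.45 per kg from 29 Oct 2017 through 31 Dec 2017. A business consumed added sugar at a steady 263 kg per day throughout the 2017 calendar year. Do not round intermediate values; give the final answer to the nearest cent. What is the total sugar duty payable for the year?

$33614.03

1 Jan – 3 Apr 2017: 93 days × 263 kg/day = 24,459 kg at $0.17/kg → $4158.03
4 Apr – 28 Oct 2017: 208 days × 263 kg/day = 54,704 kg at $0.40/kg → $21881.60
29 Oct – 31 Dec 2017: 64 days × 263 kg/day = 16,832 kg at $0.45/kg → $7574.40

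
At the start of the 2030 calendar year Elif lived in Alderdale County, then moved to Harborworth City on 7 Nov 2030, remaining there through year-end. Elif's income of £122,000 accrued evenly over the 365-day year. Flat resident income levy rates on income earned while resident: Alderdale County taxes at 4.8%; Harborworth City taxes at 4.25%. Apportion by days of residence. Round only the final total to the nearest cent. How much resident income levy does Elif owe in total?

£5,754.89

Alderdale County, 1 Jan – 6 Nov 2030: 310 days → £122,000 × 4.8% × 310/365 = £4,973.5890
Harborworth City, 7 Nov – 31 Dec 2030: 55 days → £122,000 × 4.25% × 55/365 = £781.3014
Total = £5,754.8904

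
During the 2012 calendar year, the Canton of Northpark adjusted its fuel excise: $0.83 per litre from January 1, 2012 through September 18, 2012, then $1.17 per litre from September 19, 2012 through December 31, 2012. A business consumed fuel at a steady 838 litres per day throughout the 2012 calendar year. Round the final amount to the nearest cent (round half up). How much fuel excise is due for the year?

$284,199.32

January 1 – September 18, 2012: 262 days × 838 litres/day = 219,556 litres at $0.83/litre → $182,231.48
September 19 – December 31, 2012: 104 days × 838 litres/day = 87,152 litres at $1.17/litre → $101,967.84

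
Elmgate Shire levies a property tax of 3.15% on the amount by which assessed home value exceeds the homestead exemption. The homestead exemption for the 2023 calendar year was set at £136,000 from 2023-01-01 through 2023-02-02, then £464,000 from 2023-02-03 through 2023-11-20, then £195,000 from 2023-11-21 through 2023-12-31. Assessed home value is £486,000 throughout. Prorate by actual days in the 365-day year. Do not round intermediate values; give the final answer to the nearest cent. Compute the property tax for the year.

£2,578.94

2023-01-01 to 2023-02-02: 33 days, exemption £136,000 → (£486,000 − £136,000) × 3.15% × 33/365 = £996.7808
2023-02-03 to 2023-11-20: 291 days, exemption £464,000 → (£486,000 − £464,000) × 3.15% × 291/365 = £552.5014
2023-11-21 to 2023-12-31: 41 days, exemption £195,000 → (£486,000 − £195,000) × 3.15% × 41/365 = £1,029.6616
Total = £2,578.9438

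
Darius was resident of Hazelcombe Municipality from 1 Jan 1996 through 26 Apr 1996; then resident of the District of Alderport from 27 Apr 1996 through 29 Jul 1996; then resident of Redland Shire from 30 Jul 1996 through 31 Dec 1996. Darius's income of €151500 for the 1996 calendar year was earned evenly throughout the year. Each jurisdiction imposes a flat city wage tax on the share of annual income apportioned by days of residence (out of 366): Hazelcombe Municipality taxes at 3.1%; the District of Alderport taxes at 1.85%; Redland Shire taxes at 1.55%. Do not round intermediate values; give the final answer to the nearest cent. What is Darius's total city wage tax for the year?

Hazelcombe Municipality, 1 Jan – 26 Apr 1996: 117 days → €151500 × 3.1% × 117/366 = €1501.3402
The District of Alderport, 27 Apr – 29 Jul 1996: 94 days → €151500 × 1.85% × 94/366 = €719.8320
Redland Shire, 30 Jul – 31 Dec 1996: 155 days → €151500 × 1.55% × 155/366 = €994.4775
Total = €3215.6496

€3215.65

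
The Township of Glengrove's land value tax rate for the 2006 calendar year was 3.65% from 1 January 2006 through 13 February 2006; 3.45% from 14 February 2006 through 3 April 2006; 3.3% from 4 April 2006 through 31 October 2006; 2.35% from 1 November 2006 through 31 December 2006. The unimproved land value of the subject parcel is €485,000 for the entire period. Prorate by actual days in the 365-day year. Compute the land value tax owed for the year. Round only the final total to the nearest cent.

1 January – 13 February 2006: 44 days at 3.65% → €485,000 × 3.65% × 44/365 = €2,134.0000
14 February – 3 April 2006: 49 days at 3.45% → €485,000 × 3.45% × 49/365 = €2,246.2808
4 April – 31 October 2006: 211 days at 3.3% → €485,000 × 3.3% × 211/365 = €9,252.2055
1 November – 31 December 2006: 61 days at 2.35% → €485,000 × 2.35% × 61/365 = €1,904.7877
Total = €15,537.2740

€15,537.27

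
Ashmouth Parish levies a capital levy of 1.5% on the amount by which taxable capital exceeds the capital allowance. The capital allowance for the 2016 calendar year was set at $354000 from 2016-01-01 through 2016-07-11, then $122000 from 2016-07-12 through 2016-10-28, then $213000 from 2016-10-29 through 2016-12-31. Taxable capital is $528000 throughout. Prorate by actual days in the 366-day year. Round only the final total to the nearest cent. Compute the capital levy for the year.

$4016.23

2016-01-01 to 2016-07-11: 193 days, exemption $354000 → ($528000 − $354000) × 1.5% × 193/366 = $1376.3115
2016-07-12 to 2016-10-28: 109 days, exemption $122000 → ($528000 − $122000) × 1.5% × 109/366 = $1813.6885
2016-10-29 to 2016-12-31: 64 days, exemption $213000 → ($528000 − $213000) × 1.5% × 64/366 = $826.2295
Total = $4016.2295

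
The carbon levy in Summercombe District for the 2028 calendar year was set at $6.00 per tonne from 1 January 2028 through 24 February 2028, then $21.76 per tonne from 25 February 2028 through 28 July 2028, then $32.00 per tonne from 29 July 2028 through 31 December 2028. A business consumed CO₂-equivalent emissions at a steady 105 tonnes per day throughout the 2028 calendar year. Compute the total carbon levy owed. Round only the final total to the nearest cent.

1 January – 24 February 2028: 55 days × 105 tonnes/day = 5,775 tonnes at $6.00/tonne → $34650.00
25 February – 28 July 2028: 155 days × 105 tonnes/day = 16,275 tonnes at $21.76/tonne → $354144.00
29 July – 31 December 2028: 156 days × 105 tonnes/day = 16,380 tonnes at $32.00/tonne → $524160.00

$912954.00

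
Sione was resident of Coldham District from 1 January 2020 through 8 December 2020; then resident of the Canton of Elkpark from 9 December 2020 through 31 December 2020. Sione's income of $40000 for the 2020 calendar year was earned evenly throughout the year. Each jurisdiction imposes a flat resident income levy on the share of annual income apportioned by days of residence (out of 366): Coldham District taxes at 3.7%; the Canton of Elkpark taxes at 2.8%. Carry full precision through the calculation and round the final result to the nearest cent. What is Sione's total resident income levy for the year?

Coldham District, 1 January – 8 December 2020: 343 days → $40000 × 3.7% × 343/366 = $1386.9945
The Canton of Elkpark, 9 December – 31 December 2020: 23 days → $40000 × 2.8% × 23/366 = $70.3825
Total = $1457.3770

$1457.38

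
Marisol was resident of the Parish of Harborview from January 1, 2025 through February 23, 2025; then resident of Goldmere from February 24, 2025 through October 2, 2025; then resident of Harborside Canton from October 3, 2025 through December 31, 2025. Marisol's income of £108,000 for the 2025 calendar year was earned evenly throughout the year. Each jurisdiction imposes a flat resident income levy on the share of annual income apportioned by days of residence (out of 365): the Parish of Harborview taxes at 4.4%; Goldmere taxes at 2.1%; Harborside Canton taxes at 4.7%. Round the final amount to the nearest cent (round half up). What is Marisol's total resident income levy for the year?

The Parish of Harborview, January 1 – February 23, 2025: 54 days → £108,000 × 4.4% × 54/365 = £703.0356
Goldmere, February 24 – October 2, 2025: 221 days → £108,000 × 2.1% × 221/365 = £1,373.2274
Harborside Canton, October 3 – December 31, 2025: 90 days → £108,000 × 4.7% × 90/365 = £1,251.6164
Total = £3,327.8795

£3,327.88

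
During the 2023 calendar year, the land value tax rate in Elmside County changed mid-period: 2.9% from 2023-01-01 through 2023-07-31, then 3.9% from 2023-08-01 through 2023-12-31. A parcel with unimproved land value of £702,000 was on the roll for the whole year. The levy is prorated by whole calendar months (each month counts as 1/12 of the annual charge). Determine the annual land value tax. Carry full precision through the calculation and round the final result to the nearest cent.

2023-01-01 to 2023-07-31: 7 months at 2.9% → £702,000 × 2.9% × 7/12 = £11,875.5000
2023-08-01 to 2023-12-31: 5 months at 3.9% → £702,000 × 3.9% × 5/12 = £11,407.5000
Total = £23,283.0000

£23,283.00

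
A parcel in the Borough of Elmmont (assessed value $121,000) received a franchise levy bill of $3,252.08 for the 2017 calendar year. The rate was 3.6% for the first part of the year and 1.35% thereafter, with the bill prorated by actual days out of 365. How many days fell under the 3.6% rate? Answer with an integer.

Let d = days at the first rate; then 365 − d days at the second rate.
$121,000 × [3.6%·d + 1.35%·(365−d)] / 365 = $3,252.08
Solving gives d = 217, so the new rate took effect on 6 August 2017.

217 days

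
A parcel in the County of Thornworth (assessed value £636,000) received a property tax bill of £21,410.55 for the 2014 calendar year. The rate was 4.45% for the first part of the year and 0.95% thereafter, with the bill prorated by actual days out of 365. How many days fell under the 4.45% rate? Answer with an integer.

Let d = days at the first rate; then 365 − d days at the second rate.
£636,000 × [4.45%·d + 0.95%·(365−d)] / 365 = £21,410.55
Solving gives d = 252, so the new rate took effect on 10 Sep 2014.

252 days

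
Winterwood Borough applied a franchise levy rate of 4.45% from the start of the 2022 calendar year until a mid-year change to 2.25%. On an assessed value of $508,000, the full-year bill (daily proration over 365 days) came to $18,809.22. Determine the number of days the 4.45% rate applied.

Let d = days at the first rate; then 365 − d days at the second rate.
$508,000 × [4.45%·d + 2.25%·(365−d)] / 365 = $18,809.22
Solving gives d = 241, so the new rate took effect on August 30, 2022.

241 days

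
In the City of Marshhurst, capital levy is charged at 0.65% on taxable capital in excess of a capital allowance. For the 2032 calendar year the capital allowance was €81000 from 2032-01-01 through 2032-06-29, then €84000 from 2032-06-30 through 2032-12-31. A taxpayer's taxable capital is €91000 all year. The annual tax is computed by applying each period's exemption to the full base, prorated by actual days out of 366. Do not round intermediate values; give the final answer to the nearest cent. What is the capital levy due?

2032-01-01 to 2032-06-29: 181 days, exemption €81000 → (€91000 − €81000) × 0.65% × 181/366 = €32.1448
2032-06-30 to 2032-12-31: 185 days, exemption €84000 → (€91000 − €84000) × 0.65% × 185/366 = €22.9986
Total = €55.1434

€55.14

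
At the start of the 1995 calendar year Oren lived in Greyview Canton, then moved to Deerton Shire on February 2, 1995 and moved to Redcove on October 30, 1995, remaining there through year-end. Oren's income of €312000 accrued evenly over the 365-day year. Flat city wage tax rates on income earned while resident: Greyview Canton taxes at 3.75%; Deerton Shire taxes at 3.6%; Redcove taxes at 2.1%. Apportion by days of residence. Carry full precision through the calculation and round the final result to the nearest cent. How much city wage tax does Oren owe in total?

€10465.25

Greyview Canton, January 1 – February 1, 1995: 32 days → €312000 × 3.75% × 32/365 = €1025.7534
Deerton Shire, February 2 – October 29, 1995: 270 days → €312000 × 3.6% × 270/365 = €8308.6027
Redcove, October 30 – December 31, 1995: 63 days → €312000 × 2.1% × 63/365 = €1130.8932
Total = €10465.2493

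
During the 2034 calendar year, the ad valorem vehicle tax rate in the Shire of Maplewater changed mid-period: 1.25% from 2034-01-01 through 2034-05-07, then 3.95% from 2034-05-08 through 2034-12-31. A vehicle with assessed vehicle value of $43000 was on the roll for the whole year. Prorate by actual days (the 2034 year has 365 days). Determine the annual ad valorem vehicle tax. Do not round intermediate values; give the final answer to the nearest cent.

$1294.54

2034-01-01 to 2034-05-07: 127 days at 1.25% → $43000 × 1.25% × 127/365 = $187.0205
2034-05-08 to 2034-12-31: 238 days at 3.95% → $43000 × 3.95% × 238/365 = $1107.5151
Total = $1294.5356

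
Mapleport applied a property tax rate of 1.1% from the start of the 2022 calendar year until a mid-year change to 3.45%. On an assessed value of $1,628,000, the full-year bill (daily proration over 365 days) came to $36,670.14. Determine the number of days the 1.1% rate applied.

Let d = days at the first rate; then 365 − d days at the second rate.
$1,628,000 × [1.1%·d + 3.45%·(365−d)] / 365 = $36,670.14
Solving gives d = 186, so the new rate took effect on 6 July 2022.

186 days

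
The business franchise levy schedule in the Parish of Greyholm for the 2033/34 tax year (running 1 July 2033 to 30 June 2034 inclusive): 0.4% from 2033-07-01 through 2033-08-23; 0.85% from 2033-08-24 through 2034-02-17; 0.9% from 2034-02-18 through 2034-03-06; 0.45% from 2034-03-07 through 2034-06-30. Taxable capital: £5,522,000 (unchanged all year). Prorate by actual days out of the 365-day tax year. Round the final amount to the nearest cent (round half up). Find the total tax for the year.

£36,369.56

2033-07-01 to 2033-08-23: 54 days at 0.4% → £5,522,000 × 0.4% × 54/365 = £3,267.8137
2033-08-24 to 2034-02-17: 178 days at 0.85% → £5,522,000 × 0.85% × 178/365 = £22,889.8247
2034-02-18 to 2034-03-06: 17 days at 0.9% → £5,522,000 × 0.9% × 17/365 = £2,314.7014
2034-03-07 to 2034-06-30: 116 days at 0.45% → £5,522,000 × 0.45% × 116/365 = £7,897.2164
Total = £36,369.5562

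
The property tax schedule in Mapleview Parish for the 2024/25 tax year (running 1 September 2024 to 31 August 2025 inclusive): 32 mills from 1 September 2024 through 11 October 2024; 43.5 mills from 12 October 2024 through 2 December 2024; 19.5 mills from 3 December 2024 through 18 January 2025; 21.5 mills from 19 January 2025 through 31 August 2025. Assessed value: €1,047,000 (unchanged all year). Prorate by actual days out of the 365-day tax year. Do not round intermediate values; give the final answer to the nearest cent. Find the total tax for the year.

€26,757.30

1 September – 11 October 2024: 41 days at 32 mills → €1,047,000 × 3.2% × 41/365 = €3,763.4630
12 October – 2 December 2024: 52 days at 43.5 mills → €1,047,000 × 4.35% × 52/365 = €6,488.5315
3 December 2024 – 18 January 2025: 47 days at 19.5 mills → €1,047,000 × 1.95% × 47/365 = €2,628.9740
19 January – 31 August 2025: 225 days at 21.5 mills → €1,047,000 × 2.15% × 225/365 = €13,876.3356
Total = €26,757.3041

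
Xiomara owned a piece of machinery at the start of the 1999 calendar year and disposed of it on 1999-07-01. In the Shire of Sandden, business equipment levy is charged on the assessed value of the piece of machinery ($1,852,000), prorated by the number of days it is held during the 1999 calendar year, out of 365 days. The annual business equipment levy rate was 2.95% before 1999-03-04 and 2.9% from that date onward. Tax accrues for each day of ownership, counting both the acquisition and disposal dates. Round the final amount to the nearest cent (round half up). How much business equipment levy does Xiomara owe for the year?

$26,937.72

1999-01-01 to 1999-03-03: 62 days at 2.95% → $1,852,000 × 2.95% × 62/365 = $9,280.2959
1999-03-04 to 1999-07-01: 120 days at 2.9% → $1,852,000 × 2.9% × 120/365 = $17,657.4247
Total = $26,937.7205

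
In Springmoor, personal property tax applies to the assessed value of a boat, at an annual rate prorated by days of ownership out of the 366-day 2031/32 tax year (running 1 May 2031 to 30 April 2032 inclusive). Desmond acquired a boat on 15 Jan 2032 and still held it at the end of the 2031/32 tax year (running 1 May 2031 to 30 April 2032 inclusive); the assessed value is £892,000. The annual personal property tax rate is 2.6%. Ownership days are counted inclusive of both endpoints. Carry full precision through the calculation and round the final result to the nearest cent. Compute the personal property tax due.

£6,780.17

Days held (15 Jan – 30 Apr 2032): 107 out of 366
Tax = £892,000 × 2.6% × 107/366 = £6,780.1749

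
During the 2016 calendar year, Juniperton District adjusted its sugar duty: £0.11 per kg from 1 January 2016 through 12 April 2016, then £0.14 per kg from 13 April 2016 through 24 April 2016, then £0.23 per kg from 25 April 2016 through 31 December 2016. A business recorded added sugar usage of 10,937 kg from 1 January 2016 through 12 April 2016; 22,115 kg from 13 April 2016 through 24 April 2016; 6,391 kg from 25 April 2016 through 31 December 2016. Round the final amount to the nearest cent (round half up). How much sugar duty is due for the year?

1 January – 12 April 2016: 10,937 kg at £0.11/kg → £1,203.07
13 April – 24 April 2016: 22,115 kg at £0.14/kg → £3,096.10
25 April – 31 December 2016: 6,391 kg at £0.23/kg → £1,469.93

£5,769.10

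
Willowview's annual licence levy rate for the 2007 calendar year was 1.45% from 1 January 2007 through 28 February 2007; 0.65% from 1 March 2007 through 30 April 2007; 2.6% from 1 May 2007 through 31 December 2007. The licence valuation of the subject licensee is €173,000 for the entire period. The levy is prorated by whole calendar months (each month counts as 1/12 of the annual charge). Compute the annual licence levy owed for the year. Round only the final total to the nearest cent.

€3,604.17

1 January – 28 February 2007: 2 months at 1.45% → €173,000 × 1.45% × 2/12 = €418.0833
1 March – 30 April 2007: 2 months at 0.65% → €173,000 × 0.65% × 2/12 = €187.4167
1 May – 31 December 2007: 8 months at 2.6% → €173,000 × 2.6% × 8/12 = €2,998.6667
Total = €3,604.1667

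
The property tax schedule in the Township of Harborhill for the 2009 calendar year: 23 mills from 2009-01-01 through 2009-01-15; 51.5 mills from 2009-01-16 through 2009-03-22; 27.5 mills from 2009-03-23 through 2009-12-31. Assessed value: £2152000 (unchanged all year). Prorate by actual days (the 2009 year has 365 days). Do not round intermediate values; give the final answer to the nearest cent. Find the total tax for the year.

£68121.12

2009-01-01 to 2009-01-15: 15 days at 23 mills → £2152000 × 2.3% × 15/365 = £2034.0822
2009-01-16 to 2009-03-22: 66 days at 51.5 mills → £2152000 × 5.15% × 66/365 = £20040.1315
2009-03-23 to 2009-12-31: 284 days at 27.5 mills → £2152000 × 2.75% × 284/365 = £46046.9041
Total = £68121.1178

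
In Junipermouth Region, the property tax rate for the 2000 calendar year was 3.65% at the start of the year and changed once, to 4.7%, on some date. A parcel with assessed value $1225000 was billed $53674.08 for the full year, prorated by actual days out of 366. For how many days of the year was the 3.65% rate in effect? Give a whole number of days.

111 days

Let d = days at the first rate; then 366 − d days at the second rate.
$1225000 × [3.65%·d + 4.7%·(366−d)] / 366 = $53674.08
Solving gives d = 111, so the new rate took effect on 21 Apr 2000.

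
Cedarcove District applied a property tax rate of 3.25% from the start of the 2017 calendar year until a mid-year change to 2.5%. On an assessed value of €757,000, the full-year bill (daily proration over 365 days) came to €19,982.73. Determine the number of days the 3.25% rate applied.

Let d = days at the first rate; then 365 − d days at the second rate.
€757,000 × [3.25%·d + 2.5%·(365−d)] / 365 = €19,982.73
Solving gives d = 68, so the new rate took effect on March 10, 2017.

68 days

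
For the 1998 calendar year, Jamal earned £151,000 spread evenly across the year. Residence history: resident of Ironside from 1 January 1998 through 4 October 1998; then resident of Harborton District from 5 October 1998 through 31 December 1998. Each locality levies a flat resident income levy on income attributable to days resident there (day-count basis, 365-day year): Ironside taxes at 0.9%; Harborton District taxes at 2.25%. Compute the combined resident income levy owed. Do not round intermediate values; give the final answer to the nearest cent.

£1,850.47

Ironside, 1 January – 4 October 1998: 277 days → £151,000 × 0.9% × 277/365 = £1,031.3507
Harborton District, 5 October – 31 December 1998: 88 days → £151,000 × 2.25% × 88/365 = £819.1233
Total = £1,850.4740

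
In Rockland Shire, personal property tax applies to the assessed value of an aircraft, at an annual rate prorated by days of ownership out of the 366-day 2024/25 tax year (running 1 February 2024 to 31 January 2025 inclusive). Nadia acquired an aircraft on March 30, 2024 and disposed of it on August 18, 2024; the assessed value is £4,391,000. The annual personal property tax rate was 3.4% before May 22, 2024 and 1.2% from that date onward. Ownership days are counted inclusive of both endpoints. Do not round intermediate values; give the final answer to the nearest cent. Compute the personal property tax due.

£34,432.16

March 30 – May 21, 2024: 53 days at 3.4% → £4,391,000 × 3.4% × 53/366 = £21,619.0765
May 22 – August 18, 2024: 89 days at 1.2% → £4,391,000 × 1.2% × 89/366 = £12,813.0820
Total = £34,432.1585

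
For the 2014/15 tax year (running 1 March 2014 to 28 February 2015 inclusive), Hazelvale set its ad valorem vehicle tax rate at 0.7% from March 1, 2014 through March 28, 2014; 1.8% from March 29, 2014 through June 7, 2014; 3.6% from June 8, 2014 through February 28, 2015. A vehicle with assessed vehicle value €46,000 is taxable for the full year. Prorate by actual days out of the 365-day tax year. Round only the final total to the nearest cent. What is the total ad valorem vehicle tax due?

March 1 – March 28, 2014: 28 days at 0.7% → €46,000 × 0.7% × 28/365 = €24.7014
March 29 – June 7, 2014: 71 days at 1.8% → €46,000 × 1.8% × 71/365 = €161.0630
June 8, 2014 – February 28, 2015: 266 days at 3.6% → €46,000 × 3.6% × 266/365 = €1,206.8384
Total = €1,392.6027

€1,392.60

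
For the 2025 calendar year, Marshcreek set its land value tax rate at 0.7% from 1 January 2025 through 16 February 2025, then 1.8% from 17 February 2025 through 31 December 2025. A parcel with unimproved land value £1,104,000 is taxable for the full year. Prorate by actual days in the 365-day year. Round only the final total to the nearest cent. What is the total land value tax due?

£18,308.25

1 January – 16 February 2025: 47 days at 0.7% → £1,104,000 × 0.7% × 47/365 = £995.1123
17 February – 31 December 2025: 318 days at 1.8% → £1,104,000 × 1.8% × 318/365 = £17,313.1397
Total = £18,308.2521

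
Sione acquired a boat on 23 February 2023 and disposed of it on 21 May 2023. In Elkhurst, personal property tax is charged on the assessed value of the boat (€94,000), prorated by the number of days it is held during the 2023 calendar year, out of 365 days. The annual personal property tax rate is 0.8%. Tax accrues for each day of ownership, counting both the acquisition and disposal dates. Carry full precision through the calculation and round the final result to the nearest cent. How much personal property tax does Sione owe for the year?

€181.30

Days held (23 February – 21 May 2023): 88 out of 365
Tax = €94,000 × 0.8% × 88/365 = €181.3041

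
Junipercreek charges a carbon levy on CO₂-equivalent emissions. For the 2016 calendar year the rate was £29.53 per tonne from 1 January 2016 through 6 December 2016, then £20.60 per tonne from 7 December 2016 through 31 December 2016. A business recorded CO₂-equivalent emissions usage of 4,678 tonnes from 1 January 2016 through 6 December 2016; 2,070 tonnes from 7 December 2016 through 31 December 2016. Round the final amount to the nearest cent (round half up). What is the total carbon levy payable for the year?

1 January – 6 December 2016: 4,678 tonnes at £29.53/tonne → £138,141.34
7 December – 31 December 2016: 2,070 tonnes at £20.60/tonne → £42,642.00

£180,783.34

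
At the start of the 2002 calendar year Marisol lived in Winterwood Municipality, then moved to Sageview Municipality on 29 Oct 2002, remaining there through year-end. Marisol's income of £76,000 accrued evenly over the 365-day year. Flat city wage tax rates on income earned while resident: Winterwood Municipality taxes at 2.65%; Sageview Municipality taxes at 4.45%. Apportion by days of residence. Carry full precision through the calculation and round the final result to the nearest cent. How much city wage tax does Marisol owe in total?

Winterwood Municipality, 1 Jan – 28 Oct 2002: 301 days → £76,000 × 2.65% × 301/365 = £1,660.8603
Sageview Municipality, 29 Oct – 31 Dec 2002: 64 days → £76,000 × 4.45% × 64/365 = £593.0082
Total = £2,253.8685

£2,253.87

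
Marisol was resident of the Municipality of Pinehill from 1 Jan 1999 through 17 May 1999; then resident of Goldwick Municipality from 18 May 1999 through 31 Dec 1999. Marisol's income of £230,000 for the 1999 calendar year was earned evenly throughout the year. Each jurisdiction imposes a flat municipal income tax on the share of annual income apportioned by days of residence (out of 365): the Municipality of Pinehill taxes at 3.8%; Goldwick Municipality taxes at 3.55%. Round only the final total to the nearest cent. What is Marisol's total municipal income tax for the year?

£8,380.82

The Municipality of Pinehill, 1 Jan – 17 May 1999: 137 days → £230,000 × 3.8% × 137/365 = £3,280.4932
Goldwick Municipality, 18 May – 31 Dec 1999: 228 days → £230,000 × 3.55% × 228/365 = £5,100.3288
Total = £8,380.8219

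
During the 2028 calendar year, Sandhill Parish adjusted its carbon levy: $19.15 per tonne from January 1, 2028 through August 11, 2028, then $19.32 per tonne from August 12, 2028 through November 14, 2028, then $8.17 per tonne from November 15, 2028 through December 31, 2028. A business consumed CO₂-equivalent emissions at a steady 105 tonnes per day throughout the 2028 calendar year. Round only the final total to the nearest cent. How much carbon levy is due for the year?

January 1 – August 11, 2028: 224 days × 105 tonnes/day = 23,520 tonnes at $19.15/tonne → $450,408.00
August 12 – November 14, 2028: 95 days × 105 tonnes/day = 9,975 tonnes at $19.32/tonne → $192,717.00
November 15 – December 31, 2028: 47 days × 105 tonnes/day = 4,935 tonnes at $8.17/tonne → $40,318.95

$683,443.95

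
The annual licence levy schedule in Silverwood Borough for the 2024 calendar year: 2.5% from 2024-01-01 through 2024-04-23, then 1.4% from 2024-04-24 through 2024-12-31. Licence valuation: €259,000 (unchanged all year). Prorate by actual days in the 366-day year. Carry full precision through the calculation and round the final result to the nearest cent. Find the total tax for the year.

€4,513.39

2024-01-01 to 2024-04-23: 114 days at 2.5% → €259,000 × 2.5% × 114/366 = €2,016.8033
2024-04-24 to 2024-12-31: 252 days at 1.4% → €259,000 × 1.4% × 252/366 = €2,496.5902
Total = €4,513.3934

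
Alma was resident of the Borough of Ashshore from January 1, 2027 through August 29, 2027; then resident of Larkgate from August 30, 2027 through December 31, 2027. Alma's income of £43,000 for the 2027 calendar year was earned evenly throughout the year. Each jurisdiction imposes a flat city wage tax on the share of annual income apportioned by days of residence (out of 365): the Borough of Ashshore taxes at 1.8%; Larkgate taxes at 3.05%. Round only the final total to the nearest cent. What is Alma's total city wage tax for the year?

£956.60

The Borough of Ashshore, January 1 – August 29, 2027: 241 days → £43,000 × 1.8% × 241/365 = £511.0521
Larkgate, August 30 – December 31, 2027: 124 days → £43,000 × 3.05% × 124/365 = £445.5507
Total = £956.6027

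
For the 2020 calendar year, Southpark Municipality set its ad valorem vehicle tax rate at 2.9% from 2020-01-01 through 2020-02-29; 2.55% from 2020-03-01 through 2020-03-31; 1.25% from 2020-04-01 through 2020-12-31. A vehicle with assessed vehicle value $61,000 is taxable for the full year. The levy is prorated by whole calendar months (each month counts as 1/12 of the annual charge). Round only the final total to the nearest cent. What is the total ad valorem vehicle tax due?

$996.33

2020-01-01 to 2020-02-29: 2 months at 2.9% → $61,000 × 2.9% × 2/12 = $294.8333
2020-03-01 to 2020-03-31: 1 month at 2.55% → $61,000 × 2.55% × 1/12 = $129.6250
2020-04-01 to 2020-12-31: 9 months at 1.25% → $61,000 × 1.25% × 9/12 = $571.8750
Total = $996.3333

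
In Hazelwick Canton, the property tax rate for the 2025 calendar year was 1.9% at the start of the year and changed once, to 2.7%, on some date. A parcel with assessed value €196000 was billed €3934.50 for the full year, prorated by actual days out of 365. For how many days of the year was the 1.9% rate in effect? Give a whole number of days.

Let d = days at the first rate; then 365 − d days at the second rate.
€196000 × [1.9%·d + 2.7%·(365−d)] / 365 = €3934.50
Solving gives d = 316, so the new rate took effect on 13 November 2025.

316 days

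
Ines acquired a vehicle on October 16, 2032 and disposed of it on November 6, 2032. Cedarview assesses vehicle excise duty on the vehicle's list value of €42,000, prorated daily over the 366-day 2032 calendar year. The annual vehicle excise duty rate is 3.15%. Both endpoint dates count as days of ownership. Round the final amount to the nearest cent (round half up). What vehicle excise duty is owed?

€79.52

Days held (October 16 – November 6, 2032): 22 out of 366
Tax = €42,000 × 3.15% × 22/366 = €79.5246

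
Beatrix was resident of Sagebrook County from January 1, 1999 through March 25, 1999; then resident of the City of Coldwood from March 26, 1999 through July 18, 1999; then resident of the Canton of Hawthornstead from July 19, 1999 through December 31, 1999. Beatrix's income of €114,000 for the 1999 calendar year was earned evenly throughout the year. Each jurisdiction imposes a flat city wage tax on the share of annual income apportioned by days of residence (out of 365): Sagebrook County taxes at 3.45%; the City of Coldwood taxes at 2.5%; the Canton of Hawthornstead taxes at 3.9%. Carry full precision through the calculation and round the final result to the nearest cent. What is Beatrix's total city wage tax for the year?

€3,825.09

Sagebrook County, January 1 – March 25, 1999: 84 days → €114,000 × 3.45% × 84/365 = €905.1288
The City of Coldwood, March 26 – July 18, 1999: 115 days → €114,000 × 2.5% × 115/365 = €897.9452
The Canton of Hawthornstead, July 19 – December 31, 1999: 166 days → €114,000 × 3.9% × 166/365 = €2,022.0164
Total = €3,825.0904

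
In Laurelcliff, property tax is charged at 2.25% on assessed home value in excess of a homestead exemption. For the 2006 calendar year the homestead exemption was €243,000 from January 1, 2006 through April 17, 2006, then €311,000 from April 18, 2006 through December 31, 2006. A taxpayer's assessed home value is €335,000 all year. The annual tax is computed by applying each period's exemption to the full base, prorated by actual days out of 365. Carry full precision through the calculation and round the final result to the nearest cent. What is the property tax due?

€988.52

January 1 – April 17, 2006: 107 days, exemption €243,000 → (€335,000 − €243,000) × 2.25% × 107/365 = €606.8219
April 18 – December 31, 2006: 258 days, exemption €311,000 → (€335,000 − €311,000) × 2.25% × 258/365 = €381.6986
Total = €988.5205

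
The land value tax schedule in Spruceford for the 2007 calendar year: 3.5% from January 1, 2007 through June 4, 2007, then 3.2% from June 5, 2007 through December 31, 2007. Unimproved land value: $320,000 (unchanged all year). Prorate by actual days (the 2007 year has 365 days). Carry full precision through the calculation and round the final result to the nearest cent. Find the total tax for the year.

January 1 – June 4, 2007: 155 days at 3.5% → $320,000 × 3.5% × 155/365 = $4,756.1644
June 5 – December 31, 2007: 210 days at 3.2% → $320,000 × 3.2% × 210/365 = $5,891.5068
Total = $10,647.6712

$10,647.67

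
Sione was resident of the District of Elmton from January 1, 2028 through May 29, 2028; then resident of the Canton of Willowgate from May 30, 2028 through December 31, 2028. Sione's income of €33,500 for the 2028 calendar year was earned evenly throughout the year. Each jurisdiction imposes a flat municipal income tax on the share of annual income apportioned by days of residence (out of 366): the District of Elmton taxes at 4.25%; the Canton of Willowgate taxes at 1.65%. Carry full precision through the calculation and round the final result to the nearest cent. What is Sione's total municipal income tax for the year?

€909.72

The District of Elmton, January 1 – May 29, 2028: 150 days → €33,500 × 4.25% × 150/366 = €583.5041
The Canton of Willowgate, May 30 – December 31, 2028: 216 days → €33,500 × 1.65% × 216/366 = €326.2131
Total = €909.7172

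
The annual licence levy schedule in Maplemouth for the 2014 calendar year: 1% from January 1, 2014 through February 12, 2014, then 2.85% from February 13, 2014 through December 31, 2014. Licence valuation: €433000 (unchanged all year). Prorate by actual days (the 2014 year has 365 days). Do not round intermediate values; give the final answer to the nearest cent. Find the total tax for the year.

€11396.80

January 1 – February 12, 2014: 43 days at 1% → €433000 × 1% × 43/365 = €510.1096
February 13 – December 31, 2014: 322 days at 2.85% → €433000 × 2.85% × 322/365 = €10886.6877
Total = €11396.7973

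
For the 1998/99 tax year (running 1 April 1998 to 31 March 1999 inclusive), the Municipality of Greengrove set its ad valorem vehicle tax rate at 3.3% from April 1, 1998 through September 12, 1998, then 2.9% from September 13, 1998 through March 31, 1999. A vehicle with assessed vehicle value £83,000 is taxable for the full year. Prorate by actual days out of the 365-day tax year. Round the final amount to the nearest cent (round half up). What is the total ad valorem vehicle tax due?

£2,557.08

April 1 – September 12, 1998: 165 days at 3.3% → £83,000 × 3.3% × 165/365 = £1,238.1781
September 13, 1998 – March 31, 1999: 200 days at 2.9% → £83,000 × 2.9% × 200/365 = £1,318.9041
Total = £2,557.0822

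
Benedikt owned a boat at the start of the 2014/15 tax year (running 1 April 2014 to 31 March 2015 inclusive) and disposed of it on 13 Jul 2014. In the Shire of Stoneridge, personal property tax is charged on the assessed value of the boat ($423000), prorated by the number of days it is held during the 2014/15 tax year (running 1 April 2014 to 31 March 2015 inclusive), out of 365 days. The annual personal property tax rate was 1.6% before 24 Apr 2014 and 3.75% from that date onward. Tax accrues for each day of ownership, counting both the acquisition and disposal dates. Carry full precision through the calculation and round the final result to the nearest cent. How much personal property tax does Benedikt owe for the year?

$3946.65

1 Apr – 23 Apr 2014: 23 days at 1.6% → $423000 × 1.6% × 23/365 = $426.4767
24 Apr – 13 Jul 2014: 81 days at 3.75% → $423000 × 3.75% × 81/365 = $3520.1712
Total = $3946.6479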